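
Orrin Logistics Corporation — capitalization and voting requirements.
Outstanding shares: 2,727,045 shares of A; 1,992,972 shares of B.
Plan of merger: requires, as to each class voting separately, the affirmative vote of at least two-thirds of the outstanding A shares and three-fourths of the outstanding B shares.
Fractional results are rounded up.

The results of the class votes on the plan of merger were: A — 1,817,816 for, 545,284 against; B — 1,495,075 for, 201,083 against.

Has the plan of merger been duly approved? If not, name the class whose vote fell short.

A: 2/3 of 2727045 = 1818030; 1,818,030 required, 1,817,816 in favor — not approved.
B: 3/4 of 1992972 = 1494729; 1,494,729 required, 1,495,075 in favor — approved.

Not approved — the A shares did not give the required vote.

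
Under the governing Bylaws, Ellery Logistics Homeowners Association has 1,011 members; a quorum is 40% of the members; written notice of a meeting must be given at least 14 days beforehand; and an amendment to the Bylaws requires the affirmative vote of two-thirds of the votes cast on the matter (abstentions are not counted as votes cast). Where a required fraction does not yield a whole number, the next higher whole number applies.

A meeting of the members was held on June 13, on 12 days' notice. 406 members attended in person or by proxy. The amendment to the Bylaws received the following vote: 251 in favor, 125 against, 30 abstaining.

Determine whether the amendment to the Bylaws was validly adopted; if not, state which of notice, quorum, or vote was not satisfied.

Notice: 12 days given; 14 required. Not satisfied.
Quorum: 40% of 1,011 = 404.40, rounded up to 405; 406 present. Satisfied.
Vote: requires two-thirds of the votes cast (406 − 30 abstaining = 376); 2/3 of 376 = 250.67, rounded up to 251, so 251 needed; 251 in favor. Satisfied.

Invalid — notice requirement not satisfied.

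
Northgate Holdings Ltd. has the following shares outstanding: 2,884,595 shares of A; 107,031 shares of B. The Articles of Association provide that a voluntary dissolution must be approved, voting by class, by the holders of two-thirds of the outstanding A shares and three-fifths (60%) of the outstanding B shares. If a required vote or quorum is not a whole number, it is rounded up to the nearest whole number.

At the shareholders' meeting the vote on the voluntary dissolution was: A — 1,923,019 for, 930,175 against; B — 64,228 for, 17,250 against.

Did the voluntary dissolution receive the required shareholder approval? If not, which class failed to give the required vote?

A: 2/3 of 2884595 = 1923063.33, rounded up to 1923064; 1,923,064 required, 1,923,019 in favor — not approved.
B: 3/5 of 107031 = 64218.60, rounded up to 64219; 64,219 required, 64,228 in favor — approved.

Not approved — the A shares did not give the required vote.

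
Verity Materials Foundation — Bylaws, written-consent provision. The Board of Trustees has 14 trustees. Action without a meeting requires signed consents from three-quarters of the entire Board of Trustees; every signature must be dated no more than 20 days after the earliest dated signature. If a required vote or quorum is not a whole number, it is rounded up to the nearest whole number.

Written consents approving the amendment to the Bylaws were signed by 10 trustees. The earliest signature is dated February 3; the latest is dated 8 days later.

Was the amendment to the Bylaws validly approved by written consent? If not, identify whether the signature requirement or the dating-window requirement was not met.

Not effective — insufficient signatures.

Signatures required: three-quarters of 14 — 3/4 of 14 = 10.50, rounded up to 11, so 11 needed; 10 signed. Insufficient.
Dating window: the latest signature is 8 days after the earliest; the limit is 20 days. Within the window.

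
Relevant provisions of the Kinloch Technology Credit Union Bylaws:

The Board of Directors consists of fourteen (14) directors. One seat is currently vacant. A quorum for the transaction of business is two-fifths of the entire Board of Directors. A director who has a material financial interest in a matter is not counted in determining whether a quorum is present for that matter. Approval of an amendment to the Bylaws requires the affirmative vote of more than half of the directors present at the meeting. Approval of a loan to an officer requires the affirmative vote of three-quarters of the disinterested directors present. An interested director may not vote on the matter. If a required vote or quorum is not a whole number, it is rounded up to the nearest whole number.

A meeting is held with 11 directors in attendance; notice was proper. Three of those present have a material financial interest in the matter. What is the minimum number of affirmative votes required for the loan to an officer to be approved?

The loan to an officer requires three-fourths of the disinterested directors present (11 − 3 = 8).
3/4 of 8 = 6.

6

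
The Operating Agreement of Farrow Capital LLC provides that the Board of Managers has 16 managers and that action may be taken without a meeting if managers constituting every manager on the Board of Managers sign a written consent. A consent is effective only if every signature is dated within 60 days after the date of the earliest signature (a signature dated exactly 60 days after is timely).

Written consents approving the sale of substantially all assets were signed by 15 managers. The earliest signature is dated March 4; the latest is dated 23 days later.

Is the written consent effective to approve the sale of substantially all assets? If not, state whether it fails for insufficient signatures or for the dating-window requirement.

Not effective — insufficient signatures.

Signatures required: the unanimous vote of 16 — unanimous means all 16, so 16 needed; 15 signed. Insufficient.
Dating window: the latest signature is 23 days after the earliest; the limit is 60 days. Within the window.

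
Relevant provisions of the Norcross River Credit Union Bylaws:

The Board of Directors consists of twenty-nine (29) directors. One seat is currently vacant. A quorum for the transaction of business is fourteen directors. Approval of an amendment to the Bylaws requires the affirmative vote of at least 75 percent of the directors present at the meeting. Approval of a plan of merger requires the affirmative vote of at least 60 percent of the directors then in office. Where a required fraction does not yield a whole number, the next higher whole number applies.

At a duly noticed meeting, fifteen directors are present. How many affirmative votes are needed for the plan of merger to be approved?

17

The plan of merger requires three-fifths of the directors then in office (28).
3/5 of 28 = 16.80, rounded up to 17.
(Only 15 can vote, so the plan of merger cannot pass at this meeting, but the required vote is still 17.)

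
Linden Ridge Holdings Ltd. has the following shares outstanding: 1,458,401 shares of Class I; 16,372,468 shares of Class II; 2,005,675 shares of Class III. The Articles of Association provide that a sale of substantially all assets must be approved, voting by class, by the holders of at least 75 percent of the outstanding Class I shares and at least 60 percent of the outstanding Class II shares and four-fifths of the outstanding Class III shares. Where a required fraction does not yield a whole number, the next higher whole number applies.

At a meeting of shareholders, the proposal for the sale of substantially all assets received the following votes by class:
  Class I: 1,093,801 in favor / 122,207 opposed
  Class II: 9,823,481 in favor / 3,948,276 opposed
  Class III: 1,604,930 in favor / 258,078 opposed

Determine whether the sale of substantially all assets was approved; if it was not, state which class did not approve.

Approved — every class gave the required vote.

Class I: 3/4 of 1458401 = 1093800.75, rounded up to 1093801; 1,093,801 required, 1,093,801 in favor — approved.
Class II: 3/5 of 16372468 = 9823480.80, rounded up to 9823481; 9,823,481 required, 9,823,481 in favor — approved.
Class III: 4/5 of 2005675 = 1604540; 1,604,540 required, 1,604,930 in favor — approved.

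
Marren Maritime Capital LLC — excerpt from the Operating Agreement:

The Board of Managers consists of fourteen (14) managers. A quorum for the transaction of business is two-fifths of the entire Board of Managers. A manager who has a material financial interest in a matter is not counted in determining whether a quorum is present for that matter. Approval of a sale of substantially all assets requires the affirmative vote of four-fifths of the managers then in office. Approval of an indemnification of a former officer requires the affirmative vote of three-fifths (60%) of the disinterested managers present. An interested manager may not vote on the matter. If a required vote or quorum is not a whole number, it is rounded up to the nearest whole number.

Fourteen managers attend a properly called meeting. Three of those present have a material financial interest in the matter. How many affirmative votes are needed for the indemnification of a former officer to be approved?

The indemnification of a former officer requires three-fifths of the disinterested managers present (14 − 3 = 11).
3/5 of 11 = 6.60, rounded up to 7.

7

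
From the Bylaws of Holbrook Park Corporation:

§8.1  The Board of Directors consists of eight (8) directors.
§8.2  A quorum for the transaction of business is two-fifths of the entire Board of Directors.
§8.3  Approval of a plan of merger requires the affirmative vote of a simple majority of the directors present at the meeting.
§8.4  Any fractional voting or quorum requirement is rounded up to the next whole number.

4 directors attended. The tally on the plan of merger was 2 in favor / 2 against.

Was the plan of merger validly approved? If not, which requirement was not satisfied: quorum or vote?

Invalid — vote requirement not satisfied.

Quorum: 4 present; quorum is 4. Satisfied.
Vote: the plan of merger requires a majority of the directors present (4). A majority of 4 is 3, so 3 affirmative votes are needed; 2 voted in favor. Not satisfied.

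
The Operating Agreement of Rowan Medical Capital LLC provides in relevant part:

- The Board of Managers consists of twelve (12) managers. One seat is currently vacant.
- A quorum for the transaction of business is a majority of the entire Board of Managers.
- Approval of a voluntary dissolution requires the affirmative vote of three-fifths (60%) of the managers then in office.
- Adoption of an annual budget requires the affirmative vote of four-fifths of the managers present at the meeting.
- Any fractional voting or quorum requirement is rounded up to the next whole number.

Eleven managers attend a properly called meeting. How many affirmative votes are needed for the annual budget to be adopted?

9

The annual budget requires four-fifths of the managers present (11).
4/5 of 11 = 8.80, rounded up to 9.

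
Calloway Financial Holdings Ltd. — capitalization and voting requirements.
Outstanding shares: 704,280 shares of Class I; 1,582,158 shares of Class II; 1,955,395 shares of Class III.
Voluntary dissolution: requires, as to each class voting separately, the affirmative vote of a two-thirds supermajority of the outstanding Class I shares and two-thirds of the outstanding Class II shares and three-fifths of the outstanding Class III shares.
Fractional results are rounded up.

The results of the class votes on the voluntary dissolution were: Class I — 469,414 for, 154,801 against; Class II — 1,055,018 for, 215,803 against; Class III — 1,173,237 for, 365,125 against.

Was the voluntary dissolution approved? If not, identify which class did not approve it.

Class I: 2/3 of 704280 = 469520; 469,520 required, 469,414 in favor — not approved.
Class II: 2/3 of 1582158 = 1054772; 1,054,772 required, 1,055,018 in favor — approved.
Class III: 3/5 of 1955395 = 1173237; 1,173,237 required, 1,173,237 in favor — approved.

Not approved — the Class I shares did not give the required vote.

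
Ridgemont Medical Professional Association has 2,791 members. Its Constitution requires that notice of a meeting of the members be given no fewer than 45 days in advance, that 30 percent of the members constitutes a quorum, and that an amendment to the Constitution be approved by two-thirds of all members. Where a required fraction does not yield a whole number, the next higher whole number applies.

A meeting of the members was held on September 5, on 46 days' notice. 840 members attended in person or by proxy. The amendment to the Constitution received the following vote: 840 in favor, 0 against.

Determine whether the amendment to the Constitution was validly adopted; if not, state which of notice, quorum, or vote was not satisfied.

Invalid — vote requirement not satisfied.

Notice: 46 days given; 45 required. Satisfied.
Quorum: 30% of 2,791 = 837.30, rounded up to 838; 840 present. Satisfied.
Vote: requires two-thirds of all members (2,791); 2/3 of 2791 = 1860.67, rounded up to 1861, so 1,861 needed; 840 in favor. Not satisfied.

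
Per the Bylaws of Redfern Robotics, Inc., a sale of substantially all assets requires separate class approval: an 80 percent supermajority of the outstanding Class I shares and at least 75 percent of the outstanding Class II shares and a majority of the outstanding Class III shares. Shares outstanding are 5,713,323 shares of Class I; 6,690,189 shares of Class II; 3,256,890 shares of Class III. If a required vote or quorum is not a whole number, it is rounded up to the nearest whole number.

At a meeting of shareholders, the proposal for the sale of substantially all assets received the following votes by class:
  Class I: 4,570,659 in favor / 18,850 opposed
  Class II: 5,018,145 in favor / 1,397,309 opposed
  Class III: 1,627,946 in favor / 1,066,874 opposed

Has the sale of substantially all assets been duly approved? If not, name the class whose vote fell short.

Class I: 4/5 of 5713323 = 4570658.40, rounded up to 4570659; 4,570,659 required, 4,570,659 in favor — approved.
Class II: 3/4 of 6690189 = 5017641.75, rounded up to 5017642; 5,017,642 required, 5,018,145 in favor — approved.
Class III: a majority of 3256890 is 1628446; 1,628,446 required, 1,627,946 in favor — not approved.

Not approved — the Class III shares did not give the required vote.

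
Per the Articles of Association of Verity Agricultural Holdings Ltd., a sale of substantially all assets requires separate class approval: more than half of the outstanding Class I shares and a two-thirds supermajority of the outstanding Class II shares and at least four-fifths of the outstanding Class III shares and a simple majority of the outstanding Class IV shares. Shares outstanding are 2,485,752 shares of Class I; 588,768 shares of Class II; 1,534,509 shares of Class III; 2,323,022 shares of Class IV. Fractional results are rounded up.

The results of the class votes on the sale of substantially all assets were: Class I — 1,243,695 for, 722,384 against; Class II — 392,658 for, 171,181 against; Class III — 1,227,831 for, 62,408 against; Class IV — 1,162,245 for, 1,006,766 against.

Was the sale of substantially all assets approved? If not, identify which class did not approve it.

Approved — every class gave the required vote.

Class I: a majority of 2485752 is 1242877; 1,242,877 required, 1,243,695 in favor — approved.
Class II: 2/3 of 588768 = 392512; 392,512 required, 392,658 in favor — approved.
Class III: 4/5 of 1534509 = 1227607.20, rounded up to 1227608; 1,227,608 required, 1,227,831 in favor — approved.
Class IV: a majority of 2323022 is 1161512; 1,161,512 required, 1,162,245 in favor — approved.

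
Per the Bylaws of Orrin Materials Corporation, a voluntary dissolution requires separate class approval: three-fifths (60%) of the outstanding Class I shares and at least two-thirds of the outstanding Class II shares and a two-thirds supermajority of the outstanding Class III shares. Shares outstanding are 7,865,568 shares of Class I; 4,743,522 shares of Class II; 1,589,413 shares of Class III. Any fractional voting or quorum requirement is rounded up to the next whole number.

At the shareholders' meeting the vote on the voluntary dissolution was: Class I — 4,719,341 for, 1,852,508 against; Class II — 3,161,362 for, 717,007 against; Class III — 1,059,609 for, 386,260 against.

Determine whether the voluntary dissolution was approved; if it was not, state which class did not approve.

Class I: 3/5 of 7865568 = 4719340.80, rounded up to 4719341; 4,719,341 required, 4,719,341 in favor — approved.
Class II: 2/3 of 4743522 = 3162348; 3,162,348 required, 3,161,362 in favor — not approved.
Class III: 2/3 of 1589413 = 1059608.67, rounded up to 1059609; 1,059,609 required, 1,059,609 in favor — approved.

Not approved — the Class II shares did not give the required vote.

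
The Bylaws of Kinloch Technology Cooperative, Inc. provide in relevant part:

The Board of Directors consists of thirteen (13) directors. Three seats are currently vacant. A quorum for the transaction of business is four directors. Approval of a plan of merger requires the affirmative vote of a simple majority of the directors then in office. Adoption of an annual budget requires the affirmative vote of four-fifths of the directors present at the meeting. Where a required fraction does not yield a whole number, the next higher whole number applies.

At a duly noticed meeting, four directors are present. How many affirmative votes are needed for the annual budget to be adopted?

The annual budget requires four-fifths of the directors present (4).
4/5 of 4 = 3.20, rounded up to 4.

4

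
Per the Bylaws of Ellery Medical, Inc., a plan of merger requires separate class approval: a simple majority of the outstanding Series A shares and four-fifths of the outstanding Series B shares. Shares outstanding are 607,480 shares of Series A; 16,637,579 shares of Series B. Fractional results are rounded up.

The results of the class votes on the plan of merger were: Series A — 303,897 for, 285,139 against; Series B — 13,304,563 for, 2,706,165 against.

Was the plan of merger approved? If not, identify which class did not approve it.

Not approved — the Series B shares did not give the required vote.

Series A: a majority of 607480 is 303741; 303,741 required, 303,897 in favor — approved.
Series B: 4/5 of 16637579 = 13310063.20, rounded up to 13310064; 13,310,064 required, 13,304,563 in favor — not approved.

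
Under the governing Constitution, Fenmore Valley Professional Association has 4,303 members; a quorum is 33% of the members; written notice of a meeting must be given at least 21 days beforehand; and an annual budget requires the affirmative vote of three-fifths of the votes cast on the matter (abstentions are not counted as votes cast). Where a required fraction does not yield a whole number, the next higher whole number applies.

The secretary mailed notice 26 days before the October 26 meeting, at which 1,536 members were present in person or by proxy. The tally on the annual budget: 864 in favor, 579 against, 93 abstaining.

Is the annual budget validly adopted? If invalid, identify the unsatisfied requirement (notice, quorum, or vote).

Invalid — vote requirement not satisfied.

Notice: 26 days given; 21 required. Satisfied.
Quorum: 33% of 4,303 = 1,419.99, rounded up to 1,420; 1,536 present. Satisfied.
Vote: requires three-fifths of the votes cast (1,536 − 93 abstaining = 1,443); 3/5 of 1443 = 865.80, rounded up to 866, so 866 needed; 864 in favor. Not satisfied.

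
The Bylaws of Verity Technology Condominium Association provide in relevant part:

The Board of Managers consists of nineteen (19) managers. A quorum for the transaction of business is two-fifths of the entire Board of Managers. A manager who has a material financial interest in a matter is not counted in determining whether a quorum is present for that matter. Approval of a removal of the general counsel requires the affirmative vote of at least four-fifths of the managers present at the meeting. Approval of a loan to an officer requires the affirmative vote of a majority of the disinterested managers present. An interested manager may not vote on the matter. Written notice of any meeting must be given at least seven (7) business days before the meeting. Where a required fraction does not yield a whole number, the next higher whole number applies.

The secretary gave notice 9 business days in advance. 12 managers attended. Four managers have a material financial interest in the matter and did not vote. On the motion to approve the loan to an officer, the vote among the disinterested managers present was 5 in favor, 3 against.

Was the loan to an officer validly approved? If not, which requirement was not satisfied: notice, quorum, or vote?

Notice: 9 business days given; 7 required (9 ≥ 7). Satisfied.
Quorum: 12 present, but the 4 interested managers do not count, leaving 8. Quorum is 8. Satisfied.
Vote: the loan to an officer requires a majority of the disinterested managers present (12 − 4 = 8). A majority of 8 is 5, so 5 affirmative votes are needed; 5 voted in favor. Satisfied.

Valid — all requirements satisfied.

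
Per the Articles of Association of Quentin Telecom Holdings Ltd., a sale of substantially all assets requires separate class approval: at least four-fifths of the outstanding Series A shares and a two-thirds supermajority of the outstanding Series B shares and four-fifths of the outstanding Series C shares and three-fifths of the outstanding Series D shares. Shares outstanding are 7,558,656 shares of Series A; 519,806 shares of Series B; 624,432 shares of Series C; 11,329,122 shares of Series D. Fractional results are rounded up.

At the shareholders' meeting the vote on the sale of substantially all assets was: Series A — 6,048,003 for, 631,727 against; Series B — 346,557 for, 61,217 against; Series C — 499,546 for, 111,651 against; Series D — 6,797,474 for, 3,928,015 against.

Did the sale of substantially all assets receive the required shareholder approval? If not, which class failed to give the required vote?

Approved — every class gave the required vote.

Series A: 4/5 of 7558656 = 6046924.80, rounded up to 6046925; 6,046,925 required, 6,048,003 in favor — approved.
Series B: 2/3 of 519806 = 346537.33, rounded up to 346538; 346,538 required, 346,557 in favor — approved.
Series C: 4/5 of 624432 = 499545.60, rounded up to 499546; 499,546 required, 499,546 in favor — approved.
Series D: 3/5 of 11329122 = 6797473.20, rounded up to 6797474; 6,797,474 required, 6,797,474 in favor — approved.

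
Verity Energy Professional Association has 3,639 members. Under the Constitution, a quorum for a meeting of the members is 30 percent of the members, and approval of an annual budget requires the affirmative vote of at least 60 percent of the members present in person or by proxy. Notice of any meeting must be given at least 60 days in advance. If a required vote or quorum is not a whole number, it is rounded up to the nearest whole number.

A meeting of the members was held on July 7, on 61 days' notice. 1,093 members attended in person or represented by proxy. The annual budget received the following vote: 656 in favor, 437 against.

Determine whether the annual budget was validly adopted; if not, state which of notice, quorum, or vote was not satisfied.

Valid — all requirements satisfied.

Notice: 61 days given; 60 required. Satisfied.
Quorum: 30% of 3,639 = 1,091.70, rounded up to 1,092; 1,093 present. Satisfied.
Vote: requires three-fifths of those present (1,093); 3/5 of 1093 = 655.80, rounded up to 656, so 656 needed; 656 in favor. Satisfied.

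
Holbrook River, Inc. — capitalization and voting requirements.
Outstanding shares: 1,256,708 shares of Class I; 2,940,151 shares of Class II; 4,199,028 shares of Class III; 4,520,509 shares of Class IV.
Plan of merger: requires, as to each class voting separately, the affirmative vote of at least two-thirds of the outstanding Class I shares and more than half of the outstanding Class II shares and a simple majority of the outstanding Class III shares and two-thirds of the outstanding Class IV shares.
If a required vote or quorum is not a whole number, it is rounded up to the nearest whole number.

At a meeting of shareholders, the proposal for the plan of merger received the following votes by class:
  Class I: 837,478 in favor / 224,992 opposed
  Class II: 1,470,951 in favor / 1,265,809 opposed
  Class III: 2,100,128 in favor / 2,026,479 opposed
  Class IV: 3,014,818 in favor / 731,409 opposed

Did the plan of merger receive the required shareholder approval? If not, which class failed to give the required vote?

Not approved — the Class I shares did not give the required vote.

Class I: 2/3 of 1256708 = 837805.33, rounded up to 837806; 837,806 required, 837,478 in favor — not approved.
Class II: a majority of 2940151 is 1470076; 1,470,076 required, 1,470,951 in favor — approved.
Class III: a majority of 4199028 is 2099515; 2,099,515 required, 2,100,128 in favor — approved.
Class IV: 2/3 of 4520509 = 3013672.67, rounded up to 3013673; 3,013,673 required, 3,014,818 in favor — approved.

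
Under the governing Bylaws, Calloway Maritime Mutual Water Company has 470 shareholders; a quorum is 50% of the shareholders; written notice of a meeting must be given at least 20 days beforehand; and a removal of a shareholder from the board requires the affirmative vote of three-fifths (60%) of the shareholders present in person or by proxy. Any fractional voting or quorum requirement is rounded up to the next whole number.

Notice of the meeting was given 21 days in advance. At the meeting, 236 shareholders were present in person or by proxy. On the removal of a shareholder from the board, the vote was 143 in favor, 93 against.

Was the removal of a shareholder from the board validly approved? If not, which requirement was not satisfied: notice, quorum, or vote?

Notice: 21 days given; 20 required. Satisfied.
Quorum: 50% of 470 = 235; 236 present. Satisfied.
Vote: requires three-fifths of those present (236); 3/5 of 236 = 141.60, rounded up to 142, so 142 needed; 143 in favor. Satisfied.

Valid — all requirements satisfied.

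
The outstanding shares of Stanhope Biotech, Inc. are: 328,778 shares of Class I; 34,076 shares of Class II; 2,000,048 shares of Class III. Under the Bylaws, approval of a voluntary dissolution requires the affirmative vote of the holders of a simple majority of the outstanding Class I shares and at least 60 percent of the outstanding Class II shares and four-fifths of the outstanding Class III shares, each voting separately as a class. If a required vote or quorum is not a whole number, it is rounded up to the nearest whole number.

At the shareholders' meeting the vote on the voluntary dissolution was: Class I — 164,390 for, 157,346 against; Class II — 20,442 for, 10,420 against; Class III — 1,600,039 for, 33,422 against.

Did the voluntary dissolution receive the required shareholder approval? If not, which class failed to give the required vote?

Not approved — the Class II shares did not give the required vote.

Class I: a majority of 328778 is 164390; 164,390 required, 164,390 in favor — approved.
Class II: 3/5 of 34076 = 20445.60, rounded up to 20446; 20,446 required, 20,442 in favor — not approved.
Class III: 4/5 of 2000048 = 1600038.40, rounded up to 1600039; 1,600,039 required, 1,600,039 in favor — approved.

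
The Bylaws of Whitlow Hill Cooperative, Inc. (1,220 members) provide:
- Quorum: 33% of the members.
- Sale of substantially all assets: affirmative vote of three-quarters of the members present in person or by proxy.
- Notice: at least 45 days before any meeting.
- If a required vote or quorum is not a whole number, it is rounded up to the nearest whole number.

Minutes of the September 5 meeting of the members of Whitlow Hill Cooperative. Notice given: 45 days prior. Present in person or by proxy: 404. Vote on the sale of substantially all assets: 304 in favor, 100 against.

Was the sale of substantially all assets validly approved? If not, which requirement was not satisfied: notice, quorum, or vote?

Notice: 45 days given; 45 required. Satisfied.
Quorum: 33% of 1,220 = 402.60, rounded up to 403; 404 present. Satisfied.
Vote: requires three-fourths of those present (404); 3/4 of 404 = 303, so 303 needed; 304 in favor. Satisfied.

Valid — all requirements satisfied.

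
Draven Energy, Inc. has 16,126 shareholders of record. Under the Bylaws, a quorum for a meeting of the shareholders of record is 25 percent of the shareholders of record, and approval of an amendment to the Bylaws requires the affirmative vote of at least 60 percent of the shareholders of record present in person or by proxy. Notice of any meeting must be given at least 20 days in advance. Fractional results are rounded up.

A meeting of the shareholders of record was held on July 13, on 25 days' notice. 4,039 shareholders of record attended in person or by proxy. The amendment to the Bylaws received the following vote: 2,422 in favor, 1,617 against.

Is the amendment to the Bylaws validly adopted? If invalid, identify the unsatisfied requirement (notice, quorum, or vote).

Invalid — vote requirement not satisfied.

Notice: 25 days given; 20 required. Satisfied.
Quorum: 25% of 16,126 = 4,031.50, rounded up to 4,032; 4,039 present. Satisfied.
Vote: requires three-fifths of those present (4,039); 3/5 of 4039 = 2423.40, rounded up to 2424, so 2,424 needed; 2,422 in favor. Not satisfied.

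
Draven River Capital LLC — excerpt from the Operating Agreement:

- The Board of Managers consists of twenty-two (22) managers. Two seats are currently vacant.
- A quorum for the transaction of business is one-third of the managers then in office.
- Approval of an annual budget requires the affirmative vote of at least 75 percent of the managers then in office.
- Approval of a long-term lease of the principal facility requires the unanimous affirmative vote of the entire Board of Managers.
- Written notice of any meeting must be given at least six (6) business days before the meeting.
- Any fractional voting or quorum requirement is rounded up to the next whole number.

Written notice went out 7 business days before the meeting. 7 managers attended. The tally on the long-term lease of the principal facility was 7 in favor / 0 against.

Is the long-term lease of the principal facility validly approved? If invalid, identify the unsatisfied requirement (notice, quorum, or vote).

Invalid — vote requirement not satisfied.

Notice: 7 business days given; 6 required (7 ≥ 6). Satisfied.
Quorum: 7 present; quorum is 7. Satisfied.
Vote: the long-term lease of the principal facility requires the unanimous vote of the entire Board of Managers (22). Unanimous means all 22, so 22 affirmative votes are needed; 7 voted in favor. Not satisfied.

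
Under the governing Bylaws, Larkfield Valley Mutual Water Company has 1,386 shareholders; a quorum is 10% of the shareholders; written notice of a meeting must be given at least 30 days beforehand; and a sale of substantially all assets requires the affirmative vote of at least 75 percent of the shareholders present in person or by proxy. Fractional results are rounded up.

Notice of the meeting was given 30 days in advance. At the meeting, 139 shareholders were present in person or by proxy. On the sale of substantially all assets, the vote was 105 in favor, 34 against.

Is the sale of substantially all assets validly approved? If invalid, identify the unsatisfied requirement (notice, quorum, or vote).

Notice: 30 days given; 30 required. Satisfied.
Quorum: 10% of 1,386 = 138.60, rounded up to 139; 139 present. Satisfied.
Vote: requires three-fourths of those present (139); 3/4 of 139 = 104.25, rounded up to 105, so 105 needed; 105 in favor. Satisfied.

Valid — all requirements satisfied.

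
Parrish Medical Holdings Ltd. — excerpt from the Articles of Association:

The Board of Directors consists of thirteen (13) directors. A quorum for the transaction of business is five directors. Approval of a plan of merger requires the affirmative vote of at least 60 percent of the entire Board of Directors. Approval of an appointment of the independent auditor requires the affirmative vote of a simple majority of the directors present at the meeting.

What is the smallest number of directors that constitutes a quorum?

The quorum is fixed at 5.

5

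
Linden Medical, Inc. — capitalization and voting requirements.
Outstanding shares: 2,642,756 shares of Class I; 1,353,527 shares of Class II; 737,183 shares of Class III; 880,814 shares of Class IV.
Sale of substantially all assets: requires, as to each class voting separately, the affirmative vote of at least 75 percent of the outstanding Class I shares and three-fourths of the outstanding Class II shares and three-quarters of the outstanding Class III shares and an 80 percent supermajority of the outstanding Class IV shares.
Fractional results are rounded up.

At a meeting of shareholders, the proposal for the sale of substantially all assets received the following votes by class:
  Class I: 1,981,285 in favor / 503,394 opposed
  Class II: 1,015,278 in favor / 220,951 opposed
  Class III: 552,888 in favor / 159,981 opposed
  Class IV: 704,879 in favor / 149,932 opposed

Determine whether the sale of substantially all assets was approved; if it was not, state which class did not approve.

Class I: 3/4 of 2642756 = 1982067; 1,982,067 required, 1,981,285 in favor — not approved.
Class II: 3/4 of 1353527 = 1015145.25, rounded up to 1015146; 1,015,146 required, 1,015,278 in favor — approved.
Class III: 3/4 of 737183 = 552887.25, rounded up to 552888; 552,888 required, 552,888 in favor — approved.
Class IV: 4/5 of 880814 = 704651.20, rounded up to 704652; 704,652 required, 704,879 in favor — approved.

Not approved — the Class I shares did not give the required vote.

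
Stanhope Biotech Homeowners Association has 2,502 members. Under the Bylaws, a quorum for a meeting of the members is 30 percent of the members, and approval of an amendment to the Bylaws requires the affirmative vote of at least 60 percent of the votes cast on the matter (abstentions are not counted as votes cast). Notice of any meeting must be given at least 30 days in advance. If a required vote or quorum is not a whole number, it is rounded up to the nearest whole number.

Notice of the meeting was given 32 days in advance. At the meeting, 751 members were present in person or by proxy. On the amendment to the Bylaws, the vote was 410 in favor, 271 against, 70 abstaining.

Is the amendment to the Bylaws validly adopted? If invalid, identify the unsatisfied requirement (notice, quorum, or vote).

Notice: 32 days given; 30 required. Satisfied.
Quorum: 30% of 2,502 = 750.60, rounded up to 751; 751 present. Satisfied.
Vote: requires three-fifths of the votes cast (751 − 70 abstaining = 681); 3/5 of 681 = 408.60, rounded up to 409, so 409 needed; 410 in favor. Satisfied.

Valid — all requirements satisfied.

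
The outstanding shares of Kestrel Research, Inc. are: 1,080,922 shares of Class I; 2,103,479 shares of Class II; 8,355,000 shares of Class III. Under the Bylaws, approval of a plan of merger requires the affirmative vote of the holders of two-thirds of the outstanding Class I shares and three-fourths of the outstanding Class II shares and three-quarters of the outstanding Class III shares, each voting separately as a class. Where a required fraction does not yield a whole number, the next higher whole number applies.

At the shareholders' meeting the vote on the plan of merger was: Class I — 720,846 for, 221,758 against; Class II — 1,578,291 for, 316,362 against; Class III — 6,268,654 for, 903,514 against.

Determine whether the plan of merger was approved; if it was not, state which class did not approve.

Class I: 2/3 of 1080922 = 720614.67, rounded up to 720615; 720,615 required, 720,846 in favor — approved.
Class II: 3/4 of 2103479 = 1577609.25, rounded up to 1577610; 1,577,610 required, 1,578,291 in favor — approved.
Class III: 3/4 of 8355000 = 6266250; 6,266,250 required, 6,268,654 in favor — approved.

Approved — every class gave the required vote.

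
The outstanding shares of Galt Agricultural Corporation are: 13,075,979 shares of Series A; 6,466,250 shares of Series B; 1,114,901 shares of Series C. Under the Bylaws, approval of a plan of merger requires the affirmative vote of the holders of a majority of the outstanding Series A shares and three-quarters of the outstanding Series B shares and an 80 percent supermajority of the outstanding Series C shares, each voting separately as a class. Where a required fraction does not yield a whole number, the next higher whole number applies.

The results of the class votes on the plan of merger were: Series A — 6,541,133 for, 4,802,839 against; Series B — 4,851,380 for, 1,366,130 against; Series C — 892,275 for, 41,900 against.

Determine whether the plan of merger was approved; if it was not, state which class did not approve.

Approved — every class gave the required vote.

Series A: a majority of 13075979 is 6537990; 6,537,990 required, 6,541,133 in favor — approved.
Series B: 3/4 of 6466250 = 4849687.50, rounded up to 4849688; 4,849,688 required, 4,851,380 in favor — approved.
Series C: 4/5 of 1114901 = 891920.80, rounded up to 891921; 891,921 required, 892,275 in favor — approved.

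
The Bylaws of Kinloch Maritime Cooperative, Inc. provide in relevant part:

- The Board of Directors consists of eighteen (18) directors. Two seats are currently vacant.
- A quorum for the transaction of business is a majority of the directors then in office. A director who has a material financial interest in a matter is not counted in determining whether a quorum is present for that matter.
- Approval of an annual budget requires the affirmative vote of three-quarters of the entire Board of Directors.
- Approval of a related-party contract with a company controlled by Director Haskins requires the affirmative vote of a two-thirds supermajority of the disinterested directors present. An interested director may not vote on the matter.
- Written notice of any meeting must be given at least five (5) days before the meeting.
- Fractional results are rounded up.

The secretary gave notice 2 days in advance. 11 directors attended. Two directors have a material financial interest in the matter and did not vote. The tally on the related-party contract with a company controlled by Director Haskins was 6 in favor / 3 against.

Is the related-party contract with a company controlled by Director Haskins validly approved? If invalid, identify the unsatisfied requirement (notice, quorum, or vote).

Notice: 2 days given; 5 required (2 < 5). Not satisfied.
Quorum: 11 present, but the 2 interested directors do not count, leaving 9. Quorum is 9. Satisfied.
Vote: the related-party contract with a company controlled by Director Haskins requires two-thirds of the disinterested directors present (11 − 2 = 9). 2/3 of 9 = 6, so 6 affirmative votes are needed; 6 voted in favor. Satisfied.

Invalid — notice requirement not satisfied.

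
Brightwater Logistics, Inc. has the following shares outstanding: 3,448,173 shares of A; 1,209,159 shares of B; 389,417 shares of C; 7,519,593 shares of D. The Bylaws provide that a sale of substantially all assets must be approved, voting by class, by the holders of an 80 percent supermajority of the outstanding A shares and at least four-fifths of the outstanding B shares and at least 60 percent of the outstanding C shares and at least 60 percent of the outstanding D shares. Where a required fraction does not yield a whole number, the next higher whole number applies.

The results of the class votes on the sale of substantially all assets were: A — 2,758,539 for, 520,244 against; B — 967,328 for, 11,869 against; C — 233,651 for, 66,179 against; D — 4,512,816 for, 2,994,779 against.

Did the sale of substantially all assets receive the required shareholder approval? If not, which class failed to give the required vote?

A: 4/5 of 3448173 = 2758538.40, rounded up to 2758539; 2,758,539 required, 2,758,539 in favor — approved.
B: 4/5 of 1209159 = 967327.20, rounded up to 967328; 967,328 required, 967,328 in favor — approved.
C: 3/5 of 389417 = 233650.20, rounded up to 233651; 233,651 required, 233,651 in favor — approved.
D: 3/5 of 7519593 = 4511755.80, rounded up to 4511756; 4,511,756 required, 4,512,816 in favor — approved.

Approved — every class gave the required vote.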